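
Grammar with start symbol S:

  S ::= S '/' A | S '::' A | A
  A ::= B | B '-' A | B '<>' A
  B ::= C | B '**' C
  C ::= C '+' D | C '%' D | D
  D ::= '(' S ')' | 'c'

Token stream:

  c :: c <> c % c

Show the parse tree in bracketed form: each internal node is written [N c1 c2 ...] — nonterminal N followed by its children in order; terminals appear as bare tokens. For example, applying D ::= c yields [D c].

S
S :: A
A :: A
B :: A
C :: A
D :: A
c :: A
c :: B <> A
c :: C <> A
c :: D <> A
c :: c <> A
c :: c <> B
c :: c <> C
c :: c <> C % D
c :: c <> D % D
c :: c <> c % D
c :: c <> c % c

[S [S [A [B [C [D c]]]]] :: [A [B [C [D c]]] <> [A [B [C [C [D c]] % [D c]]]]]]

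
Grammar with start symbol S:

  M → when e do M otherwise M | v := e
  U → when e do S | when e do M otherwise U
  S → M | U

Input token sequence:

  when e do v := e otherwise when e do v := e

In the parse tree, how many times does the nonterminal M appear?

2

[S [U when e do [M v := e] otherwise [U when e do [S [M v := e]]]]]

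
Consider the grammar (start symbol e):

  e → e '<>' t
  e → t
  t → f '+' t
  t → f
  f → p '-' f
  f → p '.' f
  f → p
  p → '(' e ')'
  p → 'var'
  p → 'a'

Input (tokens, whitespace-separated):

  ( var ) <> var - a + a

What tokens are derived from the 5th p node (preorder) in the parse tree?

[e [e [t [f [p ( [e [t [f [p var]]]] )]]]] <> [t [f [p var] - [f [p a]]] + [t [f [p a]]]]]

a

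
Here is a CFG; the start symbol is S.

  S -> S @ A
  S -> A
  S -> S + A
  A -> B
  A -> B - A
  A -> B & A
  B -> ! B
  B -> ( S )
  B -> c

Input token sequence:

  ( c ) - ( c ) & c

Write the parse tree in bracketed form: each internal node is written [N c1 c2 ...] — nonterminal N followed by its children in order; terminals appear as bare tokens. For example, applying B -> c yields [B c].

S
A
B - A
( S ) - A
( A ) - A
( B ) - A
( c ) - A
( c ) - B & A
( c ) - ( S ) & A
( c ) - ( A ) & A
( c ) - ( B ) & A
( c ) - ( c ) & A
( c ) - ( c ) & B
( c ) - ( c ) & c

[S [A [B ( [S [A [B c]]] )] - [A [B ( [S [A [B c]]] )] & [A [B c]]]]]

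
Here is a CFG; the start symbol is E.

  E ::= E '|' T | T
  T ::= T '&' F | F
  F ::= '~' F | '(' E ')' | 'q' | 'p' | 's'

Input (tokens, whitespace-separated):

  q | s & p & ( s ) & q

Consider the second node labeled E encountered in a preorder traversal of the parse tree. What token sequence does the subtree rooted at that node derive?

[E [E [T [F q]]] | [T [T [T [T [F s]] & [F p]] & [F ( [E [T [F s]]] )]] & [F q]]]

q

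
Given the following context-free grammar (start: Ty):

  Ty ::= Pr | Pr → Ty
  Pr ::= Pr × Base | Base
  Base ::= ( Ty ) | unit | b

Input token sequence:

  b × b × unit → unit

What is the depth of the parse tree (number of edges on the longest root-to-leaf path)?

5

[Ty [Pr [Pr [Pr [Base b]] × [Base b]] × [Base unit]] → [Ty [Pr [Base unit]]]]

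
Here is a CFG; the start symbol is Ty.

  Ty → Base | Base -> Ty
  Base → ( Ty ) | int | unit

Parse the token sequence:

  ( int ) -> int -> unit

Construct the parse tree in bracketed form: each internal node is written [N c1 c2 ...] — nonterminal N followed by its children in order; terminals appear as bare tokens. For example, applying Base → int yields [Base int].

[Ty [Base ( [Ty [Base int]] )] -> [Ty [Base int] -> [Ty [Base unit]]]]

Ty
Base -> Ty
( Ty ) -> Ty
( Base ) -> Ty
( int ) -> Ty
( int ) -> Base -> Ty
( int ) -> int -> Ty
( int ) -> int -> Base
( int ) -> int -> unit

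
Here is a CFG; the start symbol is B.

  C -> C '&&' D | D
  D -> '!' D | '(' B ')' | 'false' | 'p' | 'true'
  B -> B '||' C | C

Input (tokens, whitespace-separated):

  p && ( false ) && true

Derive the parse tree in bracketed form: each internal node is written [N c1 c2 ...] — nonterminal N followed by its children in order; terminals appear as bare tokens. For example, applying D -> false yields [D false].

B
C
C && D
C && D && D
D && D && D
p && D && D
p && ( B ) && D
p && ( C ) && D
p && ( D ) && D
p && ( false ) && D
p && ( false ) && true

[B [C [C [C [D p]] && [D ( [B [C [D false]]] )]] && [D true]]]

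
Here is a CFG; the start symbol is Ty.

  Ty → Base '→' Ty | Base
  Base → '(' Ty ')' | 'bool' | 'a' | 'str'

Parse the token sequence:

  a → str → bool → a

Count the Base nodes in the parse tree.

4

[Ty [Base a] → [Ty [Base str] → [Ty [Base bool] → [Ty [Base a]]]]]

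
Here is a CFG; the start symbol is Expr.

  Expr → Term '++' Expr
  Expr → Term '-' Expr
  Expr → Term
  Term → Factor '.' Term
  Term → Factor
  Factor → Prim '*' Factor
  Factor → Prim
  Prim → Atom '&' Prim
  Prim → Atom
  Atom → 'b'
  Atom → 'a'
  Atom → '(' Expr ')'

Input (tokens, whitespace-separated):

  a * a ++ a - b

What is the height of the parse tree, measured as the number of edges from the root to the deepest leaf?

[Expr [Term [Factor [Prim [Atom a]] * [Factor [Prim [Atom a]]]]] ++ [Expr [Term [Factor [Prim [Atom a]]]] - [Expr [Term [Factor [Prim [Atom b]]]]]]]

7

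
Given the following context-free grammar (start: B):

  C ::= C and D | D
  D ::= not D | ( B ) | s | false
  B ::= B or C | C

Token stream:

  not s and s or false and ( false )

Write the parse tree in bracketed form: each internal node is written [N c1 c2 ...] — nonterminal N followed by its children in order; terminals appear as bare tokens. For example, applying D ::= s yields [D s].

[B [B [C [C [D not [D s]]] and [D s]]] or [C [C [D false]] and [D ( [B [C [D false]]] )]]]

B
B or C
C or C
C and D or C
D and D or C
not D and D or C
not s and D or C
not s and s or C
not s and s or C and D
not s and s or D and D
not s and s or false and D
not s and s or false and ( B )
not s and s or false and ( C )
not s and s or false and ( D )
not s and s or false and ( false )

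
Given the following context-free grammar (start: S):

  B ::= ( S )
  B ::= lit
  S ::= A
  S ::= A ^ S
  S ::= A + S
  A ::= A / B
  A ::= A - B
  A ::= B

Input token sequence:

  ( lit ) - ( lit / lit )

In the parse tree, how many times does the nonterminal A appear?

5

[S [A [A [B ( [S [A [B lit]]] )]] - [B ( [S [A [A [B lit]] / [B lit]]] )]]]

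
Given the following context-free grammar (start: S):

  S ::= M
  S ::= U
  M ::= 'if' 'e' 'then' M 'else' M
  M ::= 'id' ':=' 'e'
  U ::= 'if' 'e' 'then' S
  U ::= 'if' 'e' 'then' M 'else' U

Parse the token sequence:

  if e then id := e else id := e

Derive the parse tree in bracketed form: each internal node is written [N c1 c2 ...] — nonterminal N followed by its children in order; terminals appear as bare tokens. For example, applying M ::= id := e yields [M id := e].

S
M
if e then M else M
if e then id := e else M
if e then id := e else id := e

[S [M if e then [M id := e] else [M id := e]]]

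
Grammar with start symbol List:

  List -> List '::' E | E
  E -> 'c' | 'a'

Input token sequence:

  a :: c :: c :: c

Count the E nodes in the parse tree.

[List [List [List [List [E a]] :: [E c]] :: [E c]] :: [E c]]

4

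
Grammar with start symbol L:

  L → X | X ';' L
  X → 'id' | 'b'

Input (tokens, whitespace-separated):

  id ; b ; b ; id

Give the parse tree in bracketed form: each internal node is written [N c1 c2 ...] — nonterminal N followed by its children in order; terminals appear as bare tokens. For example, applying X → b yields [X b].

[L [X id] ; [L [X b] ; [L [X b] ; [L [X id]]]]]

L
X ; L
id ; L
id ; X ; L
id ; b ; L
id ; b ; X ; L
id ; b ; b ; L
id ; b ; b ; X
id ; b ; b ; id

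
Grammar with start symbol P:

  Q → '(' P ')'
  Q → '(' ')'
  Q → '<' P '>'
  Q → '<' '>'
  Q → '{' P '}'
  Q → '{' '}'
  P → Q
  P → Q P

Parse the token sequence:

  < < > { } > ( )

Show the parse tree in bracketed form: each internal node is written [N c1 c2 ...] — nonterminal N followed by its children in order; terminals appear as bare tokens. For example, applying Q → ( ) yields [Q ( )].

[P [Q < [P [Q < >] [P [Q { }]]] >] [P [Q ( )]]]

P
Q P
< P > P
< Q P > P
< < > P > P
< < > Q > P
< < > { } > P
< < > { } > Q
< < > { } > ( )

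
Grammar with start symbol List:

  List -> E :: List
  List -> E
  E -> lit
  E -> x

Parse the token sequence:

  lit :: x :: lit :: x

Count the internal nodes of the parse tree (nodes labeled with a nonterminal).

[List [E lit] :: [List [E x] :: [List [E lit] :: [List [E x]]]]]

8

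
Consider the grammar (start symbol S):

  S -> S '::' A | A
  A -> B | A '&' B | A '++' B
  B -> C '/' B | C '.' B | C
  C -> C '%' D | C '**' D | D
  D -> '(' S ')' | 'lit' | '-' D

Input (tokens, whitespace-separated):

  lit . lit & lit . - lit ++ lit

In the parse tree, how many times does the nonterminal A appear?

[S [A [A [A [B [C [D lit]] . [B [C [D lit]]]]] & [B [C [D lit]] . [B [C [D - [D lit]]]]]] ++ [B [C [D lit]]]]]

3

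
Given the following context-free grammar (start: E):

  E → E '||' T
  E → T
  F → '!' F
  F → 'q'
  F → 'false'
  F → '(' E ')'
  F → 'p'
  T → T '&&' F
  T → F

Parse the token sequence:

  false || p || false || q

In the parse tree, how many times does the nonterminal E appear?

[E [E [E [E [T [F false]]] || [T [F p]]] || [T [F false]]] || [T [F q]]]

4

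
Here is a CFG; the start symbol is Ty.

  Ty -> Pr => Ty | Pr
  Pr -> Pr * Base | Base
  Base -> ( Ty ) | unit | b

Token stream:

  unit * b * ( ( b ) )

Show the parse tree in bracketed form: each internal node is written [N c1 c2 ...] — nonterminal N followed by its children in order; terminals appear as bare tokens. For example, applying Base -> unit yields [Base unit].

Ty
Pr
Pr * Base
Pr * Base * Base
Base * Base * Base
unit * Base * Base
unit * b * Base
unit * b * ( Ty )
unit * b * ( Pr )
unit * b * ( Base )
unit * b * ( ( Ty ) )
unit * b * ( ( Pr ) )
unit * b * ( ( Base ) )
unit * b * ( ( b ) )

[Ty [Pr [Pr [Pr [Base unit]] * [Base b]] * [Base ( [Ty [Pr [Base ( [Ty [Pr [Base b]]] )]]] )]]]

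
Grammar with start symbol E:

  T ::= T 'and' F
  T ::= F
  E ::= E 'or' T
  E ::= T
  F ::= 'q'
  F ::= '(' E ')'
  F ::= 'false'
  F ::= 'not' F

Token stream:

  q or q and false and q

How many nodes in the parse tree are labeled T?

4

[E [E [T [F q]]] or [T [T [T [F q]] and [F false]] and [F q]]]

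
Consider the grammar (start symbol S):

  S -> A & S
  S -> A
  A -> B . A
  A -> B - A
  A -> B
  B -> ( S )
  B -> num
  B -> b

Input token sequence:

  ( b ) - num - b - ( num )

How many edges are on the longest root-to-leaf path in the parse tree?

9

[S [A [B ( [S [A [B b]]] )] - [A [B num] - [A [B b] - [A [B ( [S [A [B num]]] )]]]]]]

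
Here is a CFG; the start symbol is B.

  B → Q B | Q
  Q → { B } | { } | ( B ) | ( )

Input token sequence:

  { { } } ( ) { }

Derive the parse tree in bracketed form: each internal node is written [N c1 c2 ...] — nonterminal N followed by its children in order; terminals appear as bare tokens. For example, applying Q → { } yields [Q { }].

[B [Q { [B [Q { }]] }] [B [Q ( )] [B [Q { }]]]]

B
Q B
{ B } B
{ Q } B
{ { } } B
{ { } } Q B
{ { } } ( ) B
{ { } } ( ) Q
{ { } } ( ) { }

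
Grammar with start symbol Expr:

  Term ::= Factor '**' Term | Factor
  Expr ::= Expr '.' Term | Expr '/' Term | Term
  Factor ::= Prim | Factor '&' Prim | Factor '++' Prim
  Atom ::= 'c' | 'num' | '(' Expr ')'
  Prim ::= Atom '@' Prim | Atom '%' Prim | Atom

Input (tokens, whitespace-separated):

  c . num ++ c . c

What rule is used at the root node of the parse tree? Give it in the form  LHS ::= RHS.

Expr ::= Expr '.' Term

[Expr [Expr [Expr [Term [Factor [Prim [Atom c]]]]] . [Term [Factor [Factor [Prim [Atom num]]] ++ [Prim [Atom c]]]]] . [Term [Factor [Prim [Atom c]]]]]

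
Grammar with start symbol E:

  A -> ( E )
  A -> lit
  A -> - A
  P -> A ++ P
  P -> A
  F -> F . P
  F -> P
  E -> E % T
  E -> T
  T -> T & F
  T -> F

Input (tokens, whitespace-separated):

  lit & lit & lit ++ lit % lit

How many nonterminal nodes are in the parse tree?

[E [E [T [T [T [F [P [A lit]]]] & [F [P [A lit]]]] & [F [P [A lit] ++ [P [A lit]]]]]] % [T [F [P [A lit]]]]]

20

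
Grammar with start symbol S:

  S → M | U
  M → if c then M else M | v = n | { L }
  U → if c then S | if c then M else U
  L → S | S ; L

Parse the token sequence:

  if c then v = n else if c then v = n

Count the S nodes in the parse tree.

2

[S [U if c then [M v = n] else [U if c then [S [M v = n]]]]]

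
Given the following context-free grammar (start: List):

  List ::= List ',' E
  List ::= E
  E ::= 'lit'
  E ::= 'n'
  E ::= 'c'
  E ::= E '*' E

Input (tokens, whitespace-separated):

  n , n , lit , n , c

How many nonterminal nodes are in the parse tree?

[List [List [List [List [List [E n]] , [E n]] , [E lit]] , [E n]] , [E c]]

10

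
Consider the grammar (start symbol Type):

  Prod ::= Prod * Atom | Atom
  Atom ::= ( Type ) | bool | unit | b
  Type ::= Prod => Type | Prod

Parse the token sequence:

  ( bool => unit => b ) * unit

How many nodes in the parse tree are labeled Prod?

[Type [Prod [Prod [Atom ( [Type [Prod [Atom bool]] => [Type [Prod [Atom unit]] => [Type [Prod [Atom b]]]]] )]] * [Atom unit]]]

5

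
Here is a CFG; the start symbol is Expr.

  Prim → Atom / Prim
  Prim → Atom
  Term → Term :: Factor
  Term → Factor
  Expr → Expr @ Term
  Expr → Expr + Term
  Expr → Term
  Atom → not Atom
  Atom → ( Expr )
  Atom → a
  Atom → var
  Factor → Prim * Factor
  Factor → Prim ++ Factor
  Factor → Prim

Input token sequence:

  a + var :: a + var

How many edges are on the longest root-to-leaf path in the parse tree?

7

[Expr [Expr [Expr [Term [Factor [Prim [Atom a]]]]] + [Term [Term [Factor [Prim [Atom var]]]] :: [Factor [Prim [Atom a]]]]] + [Term [Factor [Prim [Atom var]]]]]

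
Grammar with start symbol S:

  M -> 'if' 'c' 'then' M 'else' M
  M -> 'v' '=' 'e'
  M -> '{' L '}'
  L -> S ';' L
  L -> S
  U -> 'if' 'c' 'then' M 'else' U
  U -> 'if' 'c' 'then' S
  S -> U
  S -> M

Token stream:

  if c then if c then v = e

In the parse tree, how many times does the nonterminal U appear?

2

[S [U if c then [S [U if c then [S [M v = e]]]]]]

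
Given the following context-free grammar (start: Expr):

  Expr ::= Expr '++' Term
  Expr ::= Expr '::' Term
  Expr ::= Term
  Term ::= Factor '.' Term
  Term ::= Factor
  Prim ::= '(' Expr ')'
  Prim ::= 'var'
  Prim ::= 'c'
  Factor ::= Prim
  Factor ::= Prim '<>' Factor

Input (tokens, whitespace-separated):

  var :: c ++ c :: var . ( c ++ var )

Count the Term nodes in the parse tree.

[Expr [Expr [Expr [Expr [Term [Factor [Prim var]]]] :: [Term [Factor [Prim c]]]] ++ [Term [Factor [Prim c]]]] :: [Term [Factor [Prim var]] . [Term [Factor [Prim ( [Expr [Expr [Term [Factor [Prim c]]]] ++ [Term [Factor [Prim var]]]] )]]]]]

7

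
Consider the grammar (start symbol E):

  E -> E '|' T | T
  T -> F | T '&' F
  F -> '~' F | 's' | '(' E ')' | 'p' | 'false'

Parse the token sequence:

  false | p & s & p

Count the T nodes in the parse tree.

4

[E [E [T [F false]]] | [T [T [T [F p]] & [F s]] & [F p]]]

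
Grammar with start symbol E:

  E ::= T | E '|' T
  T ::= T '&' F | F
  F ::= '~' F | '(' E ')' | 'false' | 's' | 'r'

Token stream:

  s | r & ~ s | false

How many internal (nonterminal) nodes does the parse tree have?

[E [E [E [T [F s]]] | [T [T [F r]] & [F ~ [F s]]]] | [T [F false]]]

12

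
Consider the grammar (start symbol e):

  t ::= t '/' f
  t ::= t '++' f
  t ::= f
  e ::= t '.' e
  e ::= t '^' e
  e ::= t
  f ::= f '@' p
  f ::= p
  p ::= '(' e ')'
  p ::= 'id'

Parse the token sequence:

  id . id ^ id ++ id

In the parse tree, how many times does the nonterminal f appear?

4

[e [t [f [p id]]] . [e [t [f [p id]]] ^ [e [t [t [f [p id]]] ++ [f [p id]]]]]]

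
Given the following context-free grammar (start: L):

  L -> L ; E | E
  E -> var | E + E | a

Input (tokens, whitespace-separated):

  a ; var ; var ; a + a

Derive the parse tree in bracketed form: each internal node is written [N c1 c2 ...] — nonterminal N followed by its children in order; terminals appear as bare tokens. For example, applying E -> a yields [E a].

[L [L [L [L [E a]] ; [E var]] ; [E var]] ; [E [E a] + [E a]]]

L
L ; E
L ; E ; E
L ; E ; E ; E
E ; E ; E ; E
a ; E ; E ; E
a ; var ; E ; E
a ; var ; var ; E
a ; var ; var ; E + E
a ; var ; var ; a + E
a ; var ; var ; a + a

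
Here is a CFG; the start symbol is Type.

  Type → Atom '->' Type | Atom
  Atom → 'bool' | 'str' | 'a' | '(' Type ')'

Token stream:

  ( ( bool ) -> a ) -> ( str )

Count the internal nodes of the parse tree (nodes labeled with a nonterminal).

12

[Type [Atom ( [Type [Atom ( [Type [Atom bool]] )] -> [Type [Atom a]]] )] -> [Type [Atom ( [Type [Atom str]] )]]]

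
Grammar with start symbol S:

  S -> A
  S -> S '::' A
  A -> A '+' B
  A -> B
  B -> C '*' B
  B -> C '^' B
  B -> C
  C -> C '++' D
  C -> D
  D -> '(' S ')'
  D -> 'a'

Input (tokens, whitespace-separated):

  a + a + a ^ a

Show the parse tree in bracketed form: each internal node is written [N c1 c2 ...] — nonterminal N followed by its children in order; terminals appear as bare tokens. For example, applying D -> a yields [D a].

[S [A [A [A [B [C [D a]]]] + [B [C [D a]]]] + [B [C [D a]] ^ [B [C [D a]]]]]]

S
A
A + B
A + B + B
B + B + B
C + B + B
D + B + B
a + B + B
a + C + B
a + D + B
a + a + B
a + a + C ^ B
a + a + D ^ B
a + a + a ^ B
a + a + a ^ C
a + a + a ^ D
a + a + a ^ a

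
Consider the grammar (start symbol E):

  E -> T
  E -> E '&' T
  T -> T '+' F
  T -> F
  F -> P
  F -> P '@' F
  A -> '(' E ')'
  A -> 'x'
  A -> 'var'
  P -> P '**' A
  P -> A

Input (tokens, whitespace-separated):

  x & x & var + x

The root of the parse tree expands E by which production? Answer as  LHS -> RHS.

E -> E '&' T

[E [E [E [T [F [P [A x]]]]] & [T [F [P [A x]]]]] & [T [T [F [P [A var]]]] + [F [P [A x]]]]]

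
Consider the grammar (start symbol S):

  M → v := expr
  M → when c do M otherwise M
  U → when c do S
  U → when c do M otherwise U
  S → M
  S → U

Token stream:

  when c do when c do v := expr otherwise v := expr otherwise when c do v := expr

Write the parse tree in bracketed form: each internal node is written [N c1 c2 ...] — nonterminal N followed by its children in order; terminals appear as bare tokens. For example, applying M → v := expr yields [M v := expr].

[S [U when c do [M when c do [M v := expr] otherwise [M v := expr]] otherwise [U when c do [S [M v := expr]]]]]

S
U
when c do M otherwise U
when c do when c do M otherwise M otherwise U
when c do when c do v := expr otherwise M otherwise U
when c do when c do v := expr otherwise v := expr otherwise U
when c do when c do v := expr otherwise v := expr otherwise when c do S
when c do when c do v := expr otherwise v := expr otherwise when c do M
when c do when c do v := expr otherwise v := expr otherwise when c do v := expr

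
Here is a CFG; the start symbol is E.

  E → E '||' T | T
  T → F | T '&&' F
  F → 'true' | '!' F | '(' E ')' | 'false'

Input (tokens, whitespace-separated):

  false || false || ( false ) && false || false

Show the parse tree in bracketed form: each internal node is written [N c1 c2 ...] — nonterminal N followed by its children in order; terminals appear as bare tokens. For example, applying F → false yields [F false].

E
E || T
E || T || T
E || T || T || T
T || T || T || T
F || T || T || T
false || T || T || T
false || F || T || T
false || false || T || T
false || false || T && F || T
false || false || F && F || T
false || false || ( E ) && F || T
false || false || ( T ) && F || T
false || false || ( F ) && F || T
false || false || ( false ) && F || T
false || false || ( false ) && false || T
false || false || ( false ) && false || F
false || false || ( false ) && false || false

[E [E [E [E [T [F false]]] || [T [F false]]] || [T [T [F ( [E [T [F false]]] )]] && [F false]]] || [T [F false]]]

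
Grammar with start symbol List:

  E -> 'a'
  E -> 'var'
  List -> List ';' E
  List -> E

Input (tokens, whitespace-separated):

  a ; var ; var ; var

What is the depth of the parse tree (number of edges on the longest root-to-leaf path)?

5

[List [List [List [List [E a]] ; [E var]] ; [E var]] ; [E var]]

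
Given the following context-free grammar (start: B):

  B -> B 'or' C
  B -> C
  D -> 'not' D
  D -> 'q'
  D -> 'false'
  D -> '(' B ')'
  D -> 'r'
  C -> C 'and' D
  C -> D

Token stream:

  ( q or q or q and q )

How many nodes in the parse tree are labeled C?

[B [C [D ( [B [B [B [C [D q]]] or [C [D q]]] or [C [C [D q]] and [D q]]] )]]]

5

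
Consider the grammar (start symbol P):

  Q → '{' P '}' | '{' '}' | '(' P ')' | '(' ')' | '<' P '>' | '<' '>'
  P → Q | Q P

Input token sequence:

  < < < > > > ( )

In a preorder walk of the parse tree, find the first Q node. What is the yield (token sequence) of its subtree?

[P [Q < [P [Q < [P [Q < >]] >]] >] [P [Q ( )]]]

< < < > > >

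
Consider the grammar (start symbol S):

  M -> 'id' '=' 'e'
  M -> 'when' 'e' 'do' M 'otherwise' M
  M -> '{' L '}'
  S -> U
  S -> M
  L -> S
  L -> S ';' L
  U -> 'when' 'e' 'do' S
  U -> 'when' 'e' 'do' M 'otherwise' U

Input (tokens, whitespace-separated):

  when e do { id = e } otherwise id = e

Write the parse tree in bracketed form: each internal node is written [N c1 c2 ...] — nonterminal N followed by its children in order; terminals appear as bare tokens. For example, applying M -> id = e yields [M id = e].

S
M
when e do M otherwise M
when e do { L } otherwise M
when e do { S } otherwise M
when e do { M } otherwise M
when e do { id = e } otherwise M
when e do { id = e } otherwise id = e

[S [M when e do [M { [L [S [M id = e]]] }] otherwise [M id = e]]]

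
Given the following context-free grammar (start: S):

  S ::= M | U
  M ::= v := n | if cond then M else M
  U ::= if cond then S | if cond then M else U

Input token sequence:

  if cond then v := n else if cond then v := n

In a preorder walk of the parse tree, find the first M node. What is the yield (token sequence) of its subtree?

[S [U if cond then [M v := n] else [U if cond then [S [M v := n]]]]]

v := n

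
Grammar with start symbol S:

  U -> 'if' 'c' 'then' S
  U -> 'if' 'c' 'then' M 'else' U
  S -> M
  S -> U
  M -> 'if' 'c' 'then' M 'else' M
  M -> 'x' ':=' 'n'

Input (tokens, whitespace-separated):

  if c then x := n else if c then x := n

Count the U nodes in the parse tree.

[S [U if c then [M x := n] else [U if c then [S [M x := n]]]]]

2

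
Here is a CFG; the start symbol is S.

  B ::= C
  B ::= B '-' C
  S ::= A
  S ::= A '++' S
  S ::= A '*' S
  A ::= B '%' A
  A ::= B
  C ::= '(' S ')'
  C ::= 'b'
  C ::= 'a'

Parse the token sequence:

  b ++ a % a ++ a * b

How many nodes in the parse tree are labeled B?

5

[S [A [B [C b]]] ++ [S [A [B [C a]] % [A [B [C a]]]] ++ [S [A [B [C a]]] * [S [A [B [C b]]]]]]]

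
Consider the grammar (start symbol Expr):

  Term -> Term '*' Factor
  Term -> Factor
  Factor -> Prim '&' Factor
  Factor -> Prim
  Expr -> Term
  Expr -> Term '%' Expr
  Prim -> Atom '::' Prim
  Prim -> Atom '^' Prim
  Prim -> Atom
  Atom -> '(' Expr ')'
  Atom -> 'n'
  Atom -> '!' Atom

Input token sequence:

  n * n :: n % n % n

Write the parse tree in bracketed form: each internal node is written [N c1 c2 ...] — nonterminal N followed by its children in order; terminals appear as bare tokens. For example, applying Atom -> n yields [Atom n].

Expr
Term % Expr
Term * Factor % Expr
Factor * Factor % Expr
Prim * Factor % Expr
Atom * Factor % Expr
n * Factor % Expr
n * Prim % Expr
n * Atom :: Prim % Expr
n * n :: Prim % Expr
n * n :: Atom % Expr
n * n :: n % Expr
n * n :: n % Term % Expr
n * n :: n % Factor % Expr
n * n :: n % Prim % Expr
n * n :: n % Atom % Expr
n * n :: n % n % Expr
n * n :: n % n % Term
n * n :: n % n % Factor
n * n :: n % n % Prim
n * n :: n % n % Atom
n * n :: n % n % n

[Expr [Term [Term [Factor [Prim [Atom n]]]] * [Factor [Prim [Atom n] :: [Prim [Atom n]]]]] % [Expr [Term [Factor [Prim [Atom n]]]] % [Expr [Term [Factor [Prim [Atom n]]]]]]]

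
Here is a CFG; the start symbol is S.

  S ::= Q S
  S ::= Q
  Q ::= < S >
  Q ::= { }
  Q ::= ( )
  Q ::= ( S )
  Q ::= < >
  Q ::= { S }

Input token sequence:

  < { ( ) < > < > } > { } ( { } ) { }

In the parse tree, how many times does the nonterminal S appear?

[S [Q < [S [Q { [S [Q ( )] [S [Q < >] [S [Q < >]]]] }]] >] [S [Q { }] [S [Q ( [S [Q { }]] )] [S [Q { }]]]]]

9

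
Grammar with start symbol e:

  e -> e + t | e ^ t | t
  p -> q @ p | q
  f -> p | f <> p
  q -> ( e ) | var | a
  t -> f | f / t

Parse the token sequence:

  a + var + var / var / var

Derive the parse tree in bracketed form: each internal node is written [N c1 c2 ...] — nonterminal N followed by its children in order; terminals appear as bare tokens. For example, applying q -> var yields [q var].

e
e + t
e + t + t
t + t + t
f + t + t
p + t + t
q + t + t
a + t + t
a + f + t
a + p + t
a + q + t
a + var + t
a + var + f / t
a + var + p / t
a + var + q / t
a + var + var / t
a + var + var / f / t
a + var + var / p / t
a + var + var / q / t
a + var + var / var / t
a + var + var / var / f
a + var + var / var / p
a + var + var / var / q
a + var + var / var / var

[e [e [e [t [f [p [q a]]]]] + [t [f [p [q var]]]]] + [t [f [p [q var]]] / [t [f [p [q var]]] / [t [f [p [q var]]]]]]]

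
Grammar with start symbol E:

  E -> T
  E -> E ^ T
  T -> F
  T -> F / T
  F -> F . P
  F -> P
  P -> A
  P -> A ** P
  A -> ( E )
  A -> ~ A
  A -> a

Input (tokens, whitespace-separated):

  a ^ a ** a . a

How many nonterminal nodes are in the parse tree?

[E [E [T [F [P [A a]]]]] ^ [T [F [F [P [A a] ** [P [A a]]]] . [P [A a]]]]]

15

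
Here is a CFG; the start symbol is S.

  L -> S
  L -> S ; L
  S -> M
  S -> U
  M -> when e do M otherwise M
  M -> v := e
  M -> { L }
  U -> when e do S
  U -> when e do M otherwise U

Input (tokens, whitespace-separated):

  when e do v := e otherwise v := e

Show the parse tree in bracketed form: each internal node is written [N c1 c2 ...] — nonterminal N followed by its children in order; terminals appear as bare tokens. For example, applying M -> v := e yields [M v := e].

[S [M when e do [M v := e] otherwise [M v := e]]]

S
M
when e do M otherwise M
when e do v := e otherwise M
when e do v := e otherwise v := e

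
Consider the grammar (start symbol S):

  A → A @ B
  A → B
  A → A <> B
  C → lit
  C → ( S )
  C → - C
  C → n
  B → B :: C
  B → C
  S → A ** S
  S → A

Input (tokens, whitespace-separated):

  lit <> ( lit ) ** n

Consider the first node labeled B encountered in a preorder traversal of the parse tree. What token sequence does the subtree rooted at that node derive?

[S [A [A [B [C lit]]] <> [B [C ( [S [A [B [C lit]]]] )]]] ** [S [A [B [C n]]]]]

lit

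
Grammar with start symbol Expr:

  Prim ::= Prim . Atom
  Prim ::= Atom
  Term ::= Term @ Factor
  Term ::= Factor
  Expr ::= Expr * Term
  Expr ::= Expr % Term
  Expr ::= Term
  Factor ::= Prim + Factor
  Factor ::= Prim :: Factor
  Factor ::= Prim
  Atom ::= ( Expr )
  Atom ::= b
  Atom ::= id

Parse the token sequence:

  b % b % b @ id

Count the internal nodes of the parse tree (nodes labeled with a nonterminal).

19

[Expr [Expr [Expr [Term [Factor [Prim [Atom b]]]]] % [Term [Factor [Prim [Atom b]]]]] % [Term [Term [Factor [Prim [Atom b]]]] @ [Factor [Prim [Atom id]]]]]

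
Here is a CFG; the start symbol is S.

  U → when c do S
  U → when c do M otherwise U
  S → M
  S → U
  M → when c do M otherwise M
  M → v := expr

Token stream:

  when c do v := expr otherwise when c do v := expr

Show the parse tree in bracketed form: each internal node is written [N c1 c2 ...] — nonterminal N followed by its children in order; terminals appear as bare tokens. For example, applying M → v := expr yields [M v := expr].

[S [U when c do [M v := expr] otherwise [U when c do [S [M v := expr]]]]]

S
U
when c do M otherwise U
when c do v := expr otherwise U
when c do v := expr otherwise when c do S
when c do v := expr otherwise when c do M
when c do v := expr otherwise when c do v := expr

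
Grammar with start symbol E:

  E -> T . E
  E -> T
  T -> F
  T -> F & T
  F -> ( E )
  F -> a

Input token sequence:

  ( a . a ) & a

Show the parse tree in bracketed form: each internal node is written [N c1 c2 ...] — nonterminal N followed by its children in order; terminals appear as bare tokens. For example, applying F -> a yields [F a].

E
T
F & T
( E ) & T
( T . E ) & T
( F . E ) & T
( a . E ) & T
( a . T ) & T
( a . F ) & T
( a . a ) & T
( a . a ) & F
( a . a ) & a

[E [T [F ( [E [T [F a]] . [E [T [F a]]]] )] & [T [F a]]]]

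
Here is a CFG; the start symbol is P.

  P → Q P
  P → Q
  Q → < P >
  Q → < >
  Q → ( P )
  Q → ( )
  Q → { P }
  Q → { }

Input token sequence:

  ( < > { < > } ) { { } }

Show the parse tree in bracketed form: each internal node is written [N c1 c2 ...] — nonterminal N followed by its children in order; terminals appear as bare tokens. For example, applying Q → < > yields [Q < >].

[P [Q ( [P [Q < >] [P [Q { [P [Q < >]] }]]] )] [P [Q { [P [Q { }]] }]]]

P
Q P
( P ) P
( Q P ) P
( < > P ) P
( < > Q ) P
( < > { P } ) P
( < > { Q } ) P
( < > { < > } ) P
( < > { < > } ) Q
( < > { < > } ) { P }
( < > { < > } ) { Q }
( < > { < > } ) { { } }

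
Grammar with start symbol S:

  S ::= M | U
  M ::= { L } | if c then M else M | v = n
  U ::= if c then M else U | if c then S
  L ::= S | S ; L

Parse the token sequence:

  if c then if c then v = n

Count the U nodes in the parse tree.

[S [U if c then [S [U if c then [S [M v = n]]]]]]

2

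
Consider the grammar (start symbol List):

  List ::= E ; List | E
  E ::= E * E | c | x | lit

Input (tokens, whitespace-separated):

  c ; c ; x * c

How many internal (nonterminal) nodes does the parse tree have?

8

[List [E c] ; [List [E c] ; [List [E [E x] * [E c]]]]]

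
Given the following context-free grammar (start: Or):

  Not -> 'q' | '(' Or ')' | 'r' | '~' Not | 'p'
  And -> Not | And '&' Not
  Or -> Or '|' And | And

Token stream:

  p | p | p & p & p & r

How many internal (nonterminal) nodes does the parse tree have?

[Or [Or [Or [And [Not p]]] | [And [Not p]]] | [And [And [And [And [Not p]] & [Not p]] & [Not p]] & [Not r]]]

15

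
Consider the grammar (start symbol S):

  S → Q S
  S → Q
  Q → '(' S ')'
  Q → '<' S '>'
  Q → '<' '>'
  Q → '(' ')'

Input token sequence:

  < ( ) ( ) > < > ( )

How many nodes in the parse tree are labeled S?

5

[S [Q < [S [Q ( )] [S [Q ( )]]] >] [S [Q < >] [S [Q ( )]]]]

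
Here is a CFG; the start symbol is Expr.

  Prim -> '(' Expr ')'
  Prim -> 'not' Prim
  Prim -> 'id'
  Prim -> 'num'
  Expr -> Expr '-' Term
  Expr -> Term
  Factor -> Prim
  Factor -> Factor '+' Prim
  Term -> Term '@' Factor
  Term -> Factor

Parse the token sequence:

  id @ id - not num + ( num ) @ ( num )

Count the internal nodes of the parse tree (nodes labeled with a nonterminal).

25

[Expr [Expr [Term [Term [Factor [Prim id]]] @ [Factor [Prim id]]]] - [Term [Term [Factor [Factor [Prim not [Prim num]]] + [Prim ( [Expr [Term [Factor [Prim num]]]] )]]] @ [Factor [Prim ( [Expr [Term [Factor [Prim num]]]] )]]]]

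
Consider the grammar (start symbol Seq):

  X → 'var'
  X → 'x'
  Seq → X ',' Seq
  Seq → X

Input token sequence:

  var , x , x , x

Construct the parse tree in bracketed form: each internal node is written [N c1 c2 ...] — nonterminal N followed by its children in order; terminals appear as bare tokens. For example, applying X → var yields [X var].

[Seq [X var] , [Seq [X x] , [Seq [X x] , [Seq [X x]]]]]

Seq
X , Seq
var , Seq
var , X , Seq
var , x , Seq
var , x , X , Seq
var , x , x , Seq
var , x , x , X
var , x , x , x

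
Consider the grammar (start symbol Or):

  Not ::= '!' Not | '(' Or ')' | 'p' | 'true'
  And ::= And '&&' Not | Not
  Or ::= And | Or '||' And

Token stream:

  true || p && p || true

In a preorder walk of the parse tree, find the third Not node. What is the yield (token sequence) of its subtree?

p

[Or [Or [Or [And [Not true]]] || [And [And [Not p]] && [Not p]]] || [And [Not true]]]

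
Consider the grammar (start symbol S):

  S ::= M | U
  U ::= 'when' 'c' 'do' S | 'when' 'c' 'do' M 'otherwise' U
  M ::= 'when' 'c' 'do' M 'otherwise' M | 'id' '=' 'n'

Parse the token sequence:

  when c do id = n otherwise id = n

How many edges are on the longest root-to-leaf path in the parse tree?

3

[S [M when c do [M id = n] otherwise [M id = n]]]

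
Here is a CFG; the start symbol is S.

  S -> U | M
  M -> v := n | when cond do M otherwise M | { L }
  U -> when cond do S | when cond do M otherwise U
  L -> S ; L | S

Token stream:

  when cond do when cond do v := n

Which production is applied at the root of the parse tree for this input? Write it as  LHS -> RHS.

[S [U when cond do [S [U when cond do [S [M v := n]]]]]]

S -> U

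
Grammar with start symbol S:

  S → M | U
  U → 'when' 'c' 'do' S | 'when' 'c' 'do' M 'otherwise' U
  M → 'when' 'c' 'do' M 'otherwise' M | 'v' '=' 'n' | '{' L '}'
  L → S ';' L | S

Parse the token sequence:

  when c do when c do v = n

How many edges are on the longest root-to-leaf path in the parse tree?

6

[S [U when c do [S [U when c do [S [M v = n]]]]]]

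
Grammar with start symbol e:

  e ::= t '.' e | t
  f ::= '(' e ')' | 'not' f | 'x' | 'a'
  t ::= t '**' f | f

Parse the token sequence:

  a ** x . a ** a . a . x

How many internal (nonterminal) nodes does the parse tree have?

[e [t [t [f a]] ** [f x]] . [e [t [t [f a]] ** [f a]] . [e [t [f a]] . [e [t [f x]]]]]]

16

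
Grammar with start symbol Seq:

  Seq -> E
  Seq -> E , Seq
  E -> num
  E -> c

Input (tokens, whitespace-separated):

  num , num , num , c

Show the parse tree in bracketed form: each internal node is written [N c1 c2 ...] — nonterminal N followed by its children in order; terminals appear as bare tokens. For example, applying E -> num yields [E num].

Seq
E , Seq
num , Seq
num , E , Seq
num , num , Seq
num , num , E , Seq
num , num , num , Seq
num , num , num , E
num , num , num , c

[Seq [E num] , [Seq [E num] , [Seq [E num] , [Seq [E c]]]]]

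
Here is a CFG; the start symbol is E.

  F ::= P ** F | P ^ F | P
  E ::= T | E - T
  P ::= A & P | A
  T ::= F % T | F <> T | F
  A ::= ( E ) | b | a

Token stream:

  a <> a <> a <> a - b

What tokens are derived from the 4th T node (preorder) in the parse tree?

a

[E [E [T [F [P [A a]]] <> [T [F [P [A a]]] <> [T [F [P [A a]]] <> [T [F [P [A a]]]]]]]] - [T [F [P [A b]]]]]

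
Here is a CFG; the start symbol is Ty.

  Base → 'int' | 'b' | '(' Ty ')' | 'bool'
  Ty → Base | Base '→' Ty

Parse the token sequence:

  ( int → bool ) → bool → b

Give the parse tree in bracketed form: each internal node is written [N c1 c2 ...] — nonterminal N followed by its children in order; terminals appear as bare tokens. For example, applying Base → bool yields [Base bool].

Ty
Base → Ty
( Ty ) → Ty
( Base → Ty ) → Ty
( int → Ty ) → Ty
( int → Base ) → Ty
( int → bool ) → Ty
( int → bool ) → Base → Ty
( int → bool ) → bool → Ty
( int → bool ) → bool → Base
( int → bool ) → bool → b

[Ty [Base ( [Ty [Base int] → [Ty [Base bool]]] )] → [Ty [Base bool] → [Ty [Base b]]]]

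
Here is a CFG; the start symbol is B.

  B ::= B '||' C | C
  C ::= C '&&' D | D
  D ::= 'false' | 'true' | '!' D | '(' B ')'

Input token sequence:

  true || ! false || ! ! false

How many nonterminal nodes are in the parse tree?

12

[B [B [B [C [D true]]] || [C [D ! [D false]]]] || [C [D ! [D ! [D false]]]]]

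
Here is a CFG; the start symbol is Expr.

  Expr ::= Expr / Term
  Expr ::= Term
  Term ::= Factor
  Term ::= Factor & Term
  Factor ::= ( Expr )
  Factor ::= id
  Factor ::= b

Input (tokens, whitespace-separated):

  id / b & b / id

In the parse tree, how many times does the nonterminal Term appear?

4

[Expr [Expr [Expr [Term [Factor id]]] / [Term [Factor b] & [Term [Factor b]]]] / [Term [Factor id]]]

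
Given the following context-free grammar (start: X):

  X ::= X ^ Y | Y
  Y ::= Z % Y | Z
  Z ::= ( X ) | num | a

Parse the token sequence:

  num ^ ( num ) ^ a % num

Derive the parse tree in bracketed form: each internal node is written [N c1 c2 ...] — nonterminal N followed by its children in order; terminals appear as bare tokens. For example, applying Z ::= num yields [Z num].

X
X ^ Y
X ^ Y ^ Y
Y ^ Y ^ Y
Z ^ Y ^ Y
num ^ Y ^ Y
num ^ Z ^ Y
num ^ ( X ) ^ Y
num ^ ( Y ) ^ Y
num ^ ( Z ) ^ Y
num ^ ( num ) ^ Y
num ^ ( num ) ^ Z % Y
num ^ ( num ) ^ a % Y
num ^ ( num ) ^ a % Z
num ^ ( num ) ^ a % num

[X [X [X [Y [Z num]]] ^ [Y [Z ( [X [Y [Z num]]] )]]] ^ [Y [Z a] % [Y [Z num]]]]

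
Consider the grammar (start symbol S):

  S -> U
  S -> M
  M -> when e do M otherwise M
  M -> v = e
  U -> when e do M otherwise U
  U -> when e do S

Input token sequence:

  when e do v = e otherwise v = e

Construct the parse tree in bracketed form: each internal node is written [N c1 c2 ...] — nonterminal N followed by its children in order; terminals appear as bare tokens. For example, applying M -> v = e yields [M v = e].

[S [M when e do [M v = e] otherwise [M v = e]]]

S
M
when e do M otherwise M
when e do v = e otherwise M
when e do v = e otherwise v = e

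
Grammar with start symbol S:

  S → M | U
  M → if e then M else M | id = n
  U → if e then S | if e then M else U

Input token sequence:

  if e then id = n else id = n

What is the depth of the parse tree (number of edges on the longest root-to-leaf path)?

3

[S [M if e then [M id = n] else [M id = n]]]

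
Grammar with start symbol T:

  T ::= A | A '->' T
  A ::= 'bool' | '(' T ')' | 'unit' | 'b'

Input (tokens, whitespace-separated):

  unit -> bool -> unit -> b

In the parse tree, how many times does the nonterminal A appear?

4

[T [A unit] -> [T [A bool] -> [T [A unit] -> [T [A b]]]]]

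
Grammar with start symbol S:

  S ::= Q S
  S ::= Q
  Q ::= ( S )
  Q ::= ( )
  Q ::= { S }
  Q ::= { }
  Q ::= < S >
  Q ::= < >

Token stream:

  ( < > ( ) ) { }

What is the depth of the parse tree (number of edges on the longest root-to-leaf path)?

[S [Q ( [S [Q < >] [S [Q ( )]]] )] [S [Q { }]]]

5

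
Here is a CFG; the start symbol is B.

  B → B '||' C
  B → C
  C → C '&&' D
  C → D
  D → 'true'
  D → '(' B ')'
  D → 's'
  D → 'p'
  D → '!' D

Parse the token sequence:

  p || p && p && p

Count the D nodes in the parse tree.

[B [B [C [D p]]] || [C [C [C [D p]] && [D p]] && [D p]]]

4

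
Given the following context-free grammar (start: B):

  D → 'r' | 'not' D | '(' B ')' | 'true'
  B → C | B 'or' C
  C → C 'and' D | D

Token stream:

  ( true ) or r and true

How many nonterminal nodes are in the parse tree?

[B [B [C [D ( [B [C [D true]]] )]]] or [C [C [D r]] and [D true]]]

11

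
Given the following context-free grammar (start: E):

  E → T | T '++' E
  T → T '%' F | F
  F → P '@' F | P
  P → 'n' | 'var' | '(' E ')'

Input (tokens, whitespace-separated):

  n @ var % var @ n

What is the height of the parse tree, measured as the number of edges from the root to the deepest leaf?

6

[E [T [T [F [P n] @ [F [P var]]]] % [F [P var] @ [F [P n]]]]]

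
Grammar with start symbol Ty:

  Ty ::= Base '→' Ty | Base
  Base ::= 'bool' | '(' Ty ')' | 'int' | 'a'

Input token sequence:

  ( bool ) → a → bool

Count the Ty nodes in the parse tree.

[Ty [Base ( [Ty [Base bool]] )] → [Ty [Base a] → [Ty [Base bool]]]]

4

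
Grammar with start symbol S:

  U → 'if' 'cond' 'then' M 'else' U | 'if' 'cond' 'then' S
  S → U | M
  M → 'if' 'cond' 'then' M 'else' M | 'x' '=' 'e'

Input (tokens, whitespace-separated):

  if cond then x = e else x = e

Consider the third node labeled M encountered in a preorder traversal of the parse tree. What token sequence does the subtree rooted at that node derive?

x = e

[S [M if cond then [M x = e] else [M x = e]]]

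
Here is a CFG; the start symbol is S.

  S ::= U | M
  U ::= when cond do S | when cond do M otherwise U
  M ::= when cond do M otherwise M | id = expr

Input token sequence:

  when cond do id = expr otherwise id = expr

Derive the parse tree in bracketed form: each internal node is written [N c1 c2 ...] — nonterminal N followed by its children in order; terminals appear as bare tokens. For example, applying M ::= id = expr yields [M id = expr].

S
M
when cond do M otherwise M
when cond do id = expr otherwise M
when cond do id = expr otherwise id = expr

[S [M when cond do [M id = expr] otherwise [M id = expr]]]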